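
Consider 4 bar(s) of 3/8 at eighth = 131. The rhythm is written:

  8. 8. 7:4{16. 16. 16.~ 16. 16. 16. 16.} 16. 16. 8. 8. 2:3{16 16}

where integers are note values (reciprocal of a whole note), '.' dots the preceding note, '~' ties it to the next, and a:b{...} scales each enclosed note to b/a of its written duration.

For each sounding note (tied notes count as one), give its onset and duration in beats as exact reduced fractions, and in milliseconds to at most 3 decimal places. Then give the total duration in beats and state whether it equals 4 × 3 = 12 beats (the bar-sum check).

1) 0.0ms=0b +687.023ms=3/2b
2) 687.023ms=3/2b +687.023ms=3/2b
3) 1374.046ms=3b +196.292ms=3/7b
4) 1570.338ms=24/7b +196.292ms=3/7b
5) 1766.63ms=27/7b +392.585ms=6/7b
6) 2159.215ms=33/7b +196.292ms=3/7b
7) 2355.507ms=36/7b +196.292ms=3/7b
8) 2551.799ms=39/7b +196.292ms=3/7b
9) 2748.092ms=6b +343.511ms=3/4b
10) 3091.603ms=27/4b +343.511ms=3/4b
11) 3435.115ms=15/2b +687.023ms=3/2b
12) 4122.137ms=9b +687.023ms=3/2b
13) 4809.16ms=21/2b +343.511ms=3/4b
14) 5152.672ms=45/4b +343.511ms=3/4b
Σ=12b of 12 (131bpm 3/8) — PASS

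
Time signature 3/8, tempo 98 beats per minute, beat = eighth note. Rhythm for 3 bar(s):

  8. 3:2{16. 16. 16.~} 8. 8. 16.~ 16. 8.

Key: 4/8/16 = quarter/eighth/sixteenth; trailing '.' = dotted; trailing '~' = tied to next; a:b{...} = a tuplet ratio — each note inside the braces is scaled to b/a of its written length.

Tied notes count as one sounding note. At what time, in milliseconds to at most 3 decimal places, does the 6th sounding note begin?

note 6 onset = 6b = 3673.469ms

1. 0.0ms @ 0 + 918.367ms (3/2)
2. 918.367ms @ 3/2 + 306.122ms (1/2)
3. 1224.49ms @ 2 + 306.122ms (1/2)
4. 1530.612ms @ 5/2 + 1224.49ms (2)
5. 2755.102ms @ 9/2 + 918.367ms (3/2)
6. 3673.469ms @ 6 + 918.367ms (3/2)
7. 4591.837ms @ 15/2 + 918.367ms (3/2)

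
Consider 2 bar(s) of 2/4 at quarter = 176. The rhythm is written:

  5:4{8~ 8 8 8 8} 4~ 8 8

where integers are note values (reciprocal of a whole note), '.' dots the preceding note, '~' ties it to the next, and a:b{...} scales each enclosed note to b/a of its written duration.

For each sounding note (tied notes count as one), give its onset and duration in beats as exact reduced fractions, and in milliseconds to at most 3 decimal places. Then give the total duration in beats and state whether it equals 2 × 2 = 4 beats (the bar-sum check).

1) 0.0ms=0b +272.727ms=4/5b
2) 272.727ms=4/5b +136.364ms=2/5b
3) 409.091ms=6/5b +136.364ms=2/5b
4) 545.455ms=8/5b +136.364ms=2/5b
5) 681.818ms=2b +511.364ms=3/2b
6) 1193.182ms=7/2b +170.455ms=1/2b
Σ=4b of 4 (176bpm 2/4) — PASS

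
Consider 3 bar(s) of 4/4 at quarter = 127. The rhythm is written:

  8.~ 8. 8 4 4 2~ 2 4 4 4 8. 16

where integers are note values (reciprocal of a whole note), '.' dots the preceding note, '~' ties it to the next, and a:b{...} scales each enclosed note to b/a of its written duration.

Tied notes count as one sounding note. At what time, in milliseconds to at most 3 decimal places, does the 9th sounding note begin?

1. 0.0ms @ 0 + 708.661ms (3/2)
2. 708.661ms @ 3/2 + 236.22ms (1/2)
3. 944.882ms @ 2 + 472.441ms (1)
4. 1417.323ms @ 3 + 472.441ms (1)
5. 1889.764ms @ 4 + 1889.764ms (4)
6. 3779.528ms @ 8 + 472.441ms (1)
7. 4251.969ms @ 9 + 472.441ms (1)
8. 4724.409ms @ 10 + 472.441ms (1)
9. 5196.85ms @ 11 + 354.331ms (3/4)
10. 5551.181ms @ 47/4 + 118.11ms (1/4)

note 9 onset = 11b = 5196.85ms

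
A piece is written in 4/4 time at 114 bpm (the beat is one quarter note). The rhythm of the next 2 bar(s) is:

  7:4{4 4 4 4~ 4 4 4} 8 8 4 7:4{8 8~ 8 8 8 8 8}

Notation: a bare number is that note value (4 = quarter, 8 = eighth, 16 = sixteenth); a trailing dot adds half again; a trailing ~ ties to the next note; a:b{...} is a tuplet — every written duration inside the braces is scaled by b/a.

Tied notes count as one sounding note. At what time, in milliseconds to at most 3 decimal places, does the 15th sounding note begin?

note 15 onset = 54/7b = 4060.15ms

1. 0.0ms @ 0 + 300.752ms (4/7)
2. 300.752ms @ 4/7 + 300.752ms (4/7)
3. 601.504ms @ 8/7 + 300.752ms (4/7)
4. 902.256ms @ 12/7 + 601.504ms (8/7)
5. 1503.759ms @ 20/7 + 300.752ms (4/7)
6. 1804.511ms @ 24/7 + 300.752ms (4/7)
7. 2105.263ms @ 4 + 263.158ms (1/2)
8. 2368.421ms @ 9/2 + 263.158ms (1/2)
9. 2631.579ms @ 5 + 526.316ms (1)
10. 3157.895ms @ 6 + 150.376ms (2/7)
11. 3308.271ms @ 44/7 + 300.752ms (4/7)
12. 3609.023ms @ 48/7 + 150.376ms (2/7)
13. 3759.398ms @ 50/7 + 150.376ms (2/7)
14. 3909.774ms @ 52/7 + 150.376ms (2/7)
15. 4060.15ms @ 54/7 + 150.376ms (2/7)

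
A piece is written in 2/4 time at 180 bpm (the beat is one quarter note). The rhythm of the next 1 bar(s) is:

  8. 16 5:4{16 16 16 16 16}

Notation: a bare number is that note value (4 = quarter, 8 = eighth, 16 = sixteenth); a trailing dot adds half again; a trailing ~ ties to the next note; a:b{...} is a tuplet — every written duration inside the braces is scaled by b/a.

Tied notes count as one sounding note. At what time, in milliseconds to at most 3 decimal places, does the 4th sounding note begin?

note 4 onset = 6/5b = 400.0ms

1. 0.0ms @ 0 + 250.0ms (3/4)
2. 250.0ms @ 3/4 + 83.333ms (1/4)
3. 333.333ms @ 1 + 66.667ms (1/5)
4. 400.0ms @ 6/5 + 66.667ms (1/5)
5. 466.667ms @ 7/5 + 66.667ms (1/5)
6. 533.333ms @ 8/5 + 66.667ms (1/5)
7. 600.0ms @ 9/5 + 66.667ms (1/5)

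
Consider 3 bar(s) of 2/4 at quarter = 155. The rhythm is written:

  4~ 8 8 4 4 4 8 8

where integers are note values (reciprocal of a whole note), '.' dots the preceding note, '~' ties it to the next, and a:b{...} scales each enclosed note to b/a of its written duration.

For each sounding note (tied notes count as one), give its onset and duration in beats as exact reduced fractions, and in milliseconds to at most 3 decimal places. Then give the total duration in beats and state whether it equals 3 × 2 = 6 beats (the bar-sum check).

1) 0.0ms=0b +580.645ms=3/2b
2) 580.645ms=3/2b +193.548ms=1/2b
3) 774.194ms=2b +387.097ms=1b
4) 1161.29ms=3b +387.097ms=1b
5) 1548.387ms=4b +387.097ms=1b
6) 1935.484ms=5b +193.548ms=1/2b
7) 2129.032ms=11/2b +193.548ms=1/2b
Σ=6b of 6 (155bpm 2/4) — PASS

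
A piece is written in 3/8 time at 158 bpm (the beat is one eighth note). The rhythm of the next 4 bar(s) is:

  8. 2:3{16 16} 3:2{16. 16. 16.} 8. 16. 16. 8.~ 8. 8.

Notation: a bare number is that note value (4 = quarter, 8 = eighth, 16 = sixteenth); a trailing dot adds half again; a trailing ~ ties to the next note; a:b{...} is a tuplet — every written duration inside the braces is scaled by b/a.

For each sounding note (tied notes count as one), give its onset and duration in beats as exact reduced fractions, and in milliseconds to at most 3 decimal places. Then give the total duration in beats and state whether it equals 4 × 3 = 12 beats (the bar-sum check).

1) 0.0ms=0b +569.62ms=3/2b
2) 569.62ms=3/2b +284.81ms=3/4b
3) 854.43ms=9/4b +284.81ms=3/4b
4) 1139.241ms=3b +189.873ms=1/2b
5) 1329.114ms=7/2b +189.873ms=1/2b
6) 1518.987ms=4b +189.873ms=1/2b
7) 1708.861ms=9/2b +569.62ms=3/2b
8) 2278.481ms=6b +284.81ms=3/4b
9) 2563.291ms=27/4b +284.81ms=3/4b
10) 2848.101ms=15/2b +1139.241ms=3b
11) 3987.342ms=21/2b +569.62ms=3/2b
Σ=12b of 12 (158bpm 3/8) — PASS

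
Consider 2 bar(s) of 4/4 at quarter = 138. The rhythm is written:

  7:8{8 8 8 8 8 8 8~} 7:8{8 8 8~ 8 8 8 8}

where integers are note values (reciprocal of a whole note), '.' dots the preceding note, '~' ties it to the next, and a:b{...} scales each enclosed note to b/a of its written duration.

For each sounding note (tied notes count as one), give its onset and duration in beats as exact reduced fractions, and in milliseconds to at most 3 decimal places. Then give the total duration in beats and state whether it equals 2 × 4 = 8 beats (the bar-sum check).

1) 0.0ms=0b +248.447ms=4/7b
2) 248.447ms=4/7b +248.447ms=4/7b
3) 496.894ms=8/7b +248.447ms=4/7b
4) 745.342ms=12/7b +248.447ms=4/7b
5) 993.789ms=16/7b +248.447ms=4/7b
6) 1242.236ms=20/7b +248.447ms=4/7b
7) 1490.683ms=24/7b +496.894ms=8/7b
8) 1987.578ms=32/7b +248.447ms=4/7b
9) 2236.025ms=36/7b +496.894ms=8/7b
10) 2732.919ms=44/7b +248.447ms=4/7b
11) 2981.366ms=48/7b +248.447ms=4/7b
12) 3229.814ms=52/7b +248.447ms=4/7b
Σ=8b of 8 (138bpm 4/4) — PASS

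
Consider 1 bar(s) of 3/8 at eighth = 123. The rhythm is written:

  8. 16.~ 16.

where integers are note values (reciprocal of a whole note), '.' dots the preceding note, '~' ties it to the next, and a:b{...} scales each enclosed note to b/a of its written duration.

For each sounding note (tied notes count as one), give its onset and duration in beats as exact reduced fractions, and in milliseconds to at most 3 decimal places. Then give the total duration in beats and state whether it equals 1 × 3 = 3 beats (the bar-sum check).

1) 0.0ms=0b +731.707ms=3/2b
2) 731.707ms=3/2b +731.707ms=3/2b
Σ=3b of 3 (123bpm 3/8) — PASS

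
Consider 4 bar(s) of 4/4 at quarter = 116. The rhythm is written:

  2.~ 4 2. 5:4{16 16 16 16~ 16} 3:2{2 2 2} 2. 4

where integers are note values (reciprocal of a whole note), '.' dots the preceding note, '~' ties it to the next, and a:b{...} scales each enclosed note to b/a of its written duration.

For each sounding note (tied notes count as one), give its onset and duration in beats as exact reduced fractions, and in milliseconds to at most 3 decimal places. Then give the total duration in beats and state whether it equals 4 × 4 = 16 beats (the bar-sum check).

1) 0.0ms=0b +2068.966ms=4b
2) 2068.966ms=4b +1551.724ms=3b
3) 3620.69ms=7b +103.448ms=1/5b
4) 3724.138ms=36/5b +103.448ms=1/5b
5) 3827.586ms=37/5b +103.448ms=1/5b
6) 3931.034ms=38/5b +206.897ms=2/5b
7) 4137.931ms=8b +689.655ms=4/3b
8) 4827.586ms=28/3b +689.655ms=4/3b
9) 5517.241ms=32/3b +689.655ms=4/3b
10) 6206.897ms=12b +1551.724ms=3b
11) 7758.621ms=15b +517.241ms=1b
Σ=16b of 16 (116bpm 4/4) — PASS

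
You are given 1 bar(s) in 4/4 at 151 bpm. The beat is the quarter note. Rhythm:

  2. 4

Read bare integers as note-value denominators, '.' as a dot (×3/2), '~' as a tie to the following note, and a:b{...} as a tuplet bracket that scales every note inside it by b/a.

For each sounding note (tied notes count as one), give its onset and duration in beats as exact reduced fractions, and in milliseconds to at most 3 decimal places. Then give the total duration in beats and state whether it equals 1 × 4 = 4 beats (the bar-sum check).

1) 0.0ms=0b +1192.053ms=3b
2) 1192.053ms=3b +397.351ms=1b
Σ=4b of 4 (151bpm 4/4) — PASS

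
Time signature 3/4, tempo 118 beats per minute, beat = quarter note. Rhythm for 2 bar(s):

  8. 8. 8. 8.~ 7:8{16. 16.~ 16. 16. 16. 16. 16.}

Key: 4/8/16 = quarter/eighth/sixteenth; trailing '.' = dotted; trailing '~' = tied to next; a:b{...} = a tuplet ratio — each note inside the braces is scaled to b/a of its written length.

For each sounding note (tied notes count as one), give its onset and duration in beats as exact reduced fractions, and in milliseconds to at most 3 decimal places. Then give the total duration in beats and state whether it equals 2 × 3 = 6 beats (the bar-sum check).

1) 0.0ms=0b +381.356ms=3/4b
2) 381.356ms=3/4b +381.356ms=3/4b
3) 762.712ms=3/2b +381.356ms=3/4b
4) 1144.068ms=9/4b +599.274ms=33/28b
5) 1743.341ms=24/7b +435.835ms=6/7b
6) 2179.177ms=30/7b +217.918ms=3/7b
7) 2397.094ms=33/7b +217.918ms=3/7b
8) 2615.012ms=36/7b +217.918ms=3/7b
9) 2832.93ms=39/7b +217.918ms=3/7b
Σ=6b of 6 (118bpm 3/4) — PASS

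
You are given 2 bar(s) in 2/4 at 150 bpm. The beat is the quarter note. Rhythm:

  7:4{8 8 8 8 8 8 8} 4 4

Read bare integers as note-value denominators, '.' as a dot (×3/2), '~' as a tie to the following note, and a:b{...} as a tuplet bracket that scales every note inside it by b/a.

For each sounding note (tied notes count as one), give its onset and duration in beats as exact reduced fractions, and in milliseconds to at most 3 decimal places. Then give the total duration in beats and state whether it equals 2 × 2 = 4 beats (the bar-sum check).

1) 0.0ms=0b +114.286ms=2/7b
2) 114.286ms=2/7b +114.286ms=2/7b
3) 228.571ms=4/7b +114.286ms=2/7b
4) 342.857ms=6/7b +114.286ms=2/7b
5) 457.143ms=8/7b +114.286ms=2/7b
6) 571.429ms=10/7b +114.286ms=2/7b
7) 685.714ms=12/7b +114.286ms=2/7b
8) 800.0ms=2b +400.0ms=1b
9) 1200.0ms=3b +400.0ms=1b
Σ=4b of 4 (150bpm 2/4) — PASS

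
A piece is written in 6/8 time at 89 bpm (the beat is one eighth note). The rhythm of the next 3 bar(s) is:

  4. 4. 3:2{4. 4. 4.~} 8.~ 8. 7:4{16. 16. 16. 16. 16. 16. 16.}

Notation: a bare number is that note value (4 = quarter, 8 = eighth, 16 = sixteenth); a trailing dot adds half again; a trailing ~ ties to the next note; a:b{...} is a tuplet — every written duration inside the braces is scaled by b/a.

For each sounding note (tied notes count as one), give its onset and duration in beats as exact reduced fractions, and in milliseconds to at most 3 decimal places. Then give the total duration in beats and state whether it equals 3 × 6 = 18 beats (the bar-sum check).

1) 0.0ms=0b +2022.472ms=3b
2) 2022.472ms=3b +2022.472ms=3b
3) 4044.944ms=6b +1348.315ms=2b
4) 5393.258ms=8b +1348.315ms=2b
5) 6741.573ms=10b +3370.787ms=5b
6) 10112.36ms=15b +288.925ms=3/7b
7) 10401.284ms=108/7b +288.925ms=3/7b
8) 10690.209ms=111/7b +288.925ms=3/7b
9) 10979.133ms=114/7b +288.925ms=3/7b
10) 11268.058ms=117/7b +288.925ms=3/7b
11) 11556.982ms=120/7b +288.925ms=3/7b
12) 11845.907ms=123/7b +288.925ms=3/7b
Σ=18b of 18 (89bpm 6/8) — PASS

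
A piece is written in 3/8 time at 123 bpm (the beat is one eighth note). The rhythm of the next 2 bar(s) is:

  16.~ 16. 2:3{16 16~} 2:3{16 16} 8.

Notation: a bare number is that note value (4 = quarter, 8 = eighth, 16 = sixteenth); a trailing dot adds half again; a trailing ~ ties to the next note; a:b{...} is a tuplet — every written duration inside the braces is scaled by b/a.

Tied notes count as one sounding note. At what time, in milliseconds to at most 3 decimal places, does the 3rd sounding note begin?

note 3 onset = 9/4b = 1097.561ms

1. 0.0ms @ 0 + 731.707ms (3/2)
2. 731.707ms @ 3/2 + 365.854ms (3/4)
3. 1097.561ms @ 9/4 + 731.707ms (3/2)
4. 1829.268ms @ 15/4 + 365.854ms (3/4)
5. 2195.122ms @ 9/2 + 731.707ms (3/2)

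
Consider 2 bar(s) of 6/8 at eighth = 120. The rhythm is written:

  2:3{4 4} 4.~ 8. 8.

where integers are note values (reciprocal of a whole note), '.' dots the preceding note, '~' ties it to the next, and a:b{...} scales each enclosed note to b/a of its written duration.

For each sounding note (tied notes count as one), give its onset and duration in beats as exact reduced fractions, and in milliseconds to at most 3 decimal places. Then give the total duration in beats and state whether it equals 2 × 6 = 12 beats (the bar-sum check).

1) 0.0ms=0b +1500.0ms=3b
2) 1500.0ms=3b +1500.0ms=3b
3) 3000.0ms=6b +2250.0ms=9/2b
4) 5250.0ms=21/2b +750.0ms=3/2b
Σ=12b of 12 (120bpm 6/8) — PASS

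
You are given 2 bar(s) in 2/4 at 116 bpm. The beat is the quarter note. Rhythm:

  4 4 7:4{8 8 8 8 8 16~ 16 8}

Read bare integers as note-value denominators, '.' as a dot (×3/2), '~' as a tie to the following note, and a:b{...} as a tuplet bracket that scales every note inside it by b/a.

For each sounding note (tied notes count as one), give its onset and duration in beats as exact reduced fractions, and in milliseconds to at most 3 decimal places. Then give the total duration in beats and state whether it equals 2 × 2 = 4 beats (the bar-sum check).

1) 0.0ms=0b +517.241ms=1b
2) 517.241ms=1b +517.241ms=1b
3) 1034.483ms=2b +147.783ms=2/7b
4) 1182.266ms=16/7b +147.783ms=2/7b
5) 1330.049ms=18/7b +147.783ms=2/7b
6) 1477.833ms=20/7b +147.783ms=2/7b
7) 1625.616ms=22/7b +147.783ms=2/7b
8) 1773.399ms=24/7b +147.783ms=2/7b
9) 1921.182ms=26/7b +147.783ms=2/7b
Σ=4b of 4 (116bpm 2/4) — PASS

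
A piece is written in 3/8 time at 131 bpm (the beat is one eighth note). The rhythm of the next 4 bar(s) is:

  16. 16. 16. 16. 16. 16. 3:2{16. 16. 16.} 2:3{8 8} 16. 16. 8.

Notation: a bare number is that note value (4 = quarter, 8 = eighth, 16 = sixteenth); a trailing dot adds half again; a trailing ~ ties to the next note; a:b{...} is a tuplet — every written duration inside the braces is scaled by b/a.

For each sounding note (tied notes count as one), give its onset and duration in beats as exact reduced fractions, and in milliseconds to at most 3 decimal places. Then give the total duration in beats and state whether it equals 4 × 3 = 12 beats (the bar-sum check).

1) 0.0ms=0b +343.511ms=3/4b
2) 343.511ms=3/4b +343.511ms=3/4b
3) 687.023ms=3/2b +343.511ms=3/4b
4) 1030.534ms=9/4b +343.511ms=3/4b
5) 1374.046ms=3b +343.511ms=3/4b
6) 1717.557ms=15/4b +343.511ms=3/4b
7) 2061.069ms=9/2b +229.008ms=1/2b
8) 2290.076ms=5b +229.008ms=1/2b
9) 2519.084ms=11/2b +229.008ms=1/2b
10) 2748.092ms=6b +687.023ms=3/2b
11) 3435.115ms=15/2b +687.023ms=3/2b
12) 4122.137ms=9b +343.511ms=3/4b
13) 4465.649ms=39/4b +343.511ms=3/4b
14) 4809.16ms=21/2b +687.023ms=3/2b
Σ=12b of 12 (131bpm 3/8) — PASS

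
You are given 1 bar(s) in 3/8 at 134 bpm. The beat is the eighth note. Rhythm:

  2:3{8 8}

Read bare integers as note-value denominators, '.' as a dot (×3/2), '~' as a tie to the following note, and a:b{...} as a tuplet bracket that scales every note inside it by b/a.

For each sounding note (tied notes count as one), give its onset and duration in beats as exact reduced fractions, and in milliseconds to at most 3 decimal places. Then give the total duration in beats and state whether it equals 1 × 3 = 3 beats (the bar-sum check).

1) 0.0ms=0b +671.642ms=3/2b
2) 671.642ms=3/2b +671.642ms=3/2b
Σ=3b of 3 (134bpm 3/8) — PASS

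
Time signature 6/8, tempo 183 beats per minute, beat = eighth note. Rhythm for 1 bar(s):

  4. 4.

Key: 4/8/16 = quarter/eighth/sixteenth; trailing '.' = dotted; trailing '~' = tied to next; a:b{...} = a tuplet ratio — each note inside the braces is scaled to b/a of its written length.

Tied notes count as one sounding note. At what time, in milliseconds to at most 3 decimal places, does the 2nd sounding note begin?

1. 0.0ms @ 0 + 983.607ms (3)
2. 983.607ms @ 3 + 983.607ms (3)

note 2 onset = 3b = 983.607ms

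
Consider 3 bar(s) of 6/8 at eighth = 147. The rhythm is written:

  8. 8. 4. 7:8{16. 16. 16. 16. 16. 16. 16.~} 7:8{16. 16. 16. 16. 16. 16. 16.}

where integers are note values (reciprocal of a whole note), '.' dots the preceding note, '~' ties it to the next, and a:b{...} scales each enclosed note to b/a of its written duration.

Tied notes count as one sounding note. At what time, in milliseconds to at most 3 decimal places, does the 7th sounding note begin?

note 7 onset = 60/7b = 3498.542ms

1. 0.0ms @ 0 + 612.245ms (3/2)
2. 612.245ms @ 3/2 + 612.245ms (3/2)
3. 1224.49ms @ 3 + 1224.49ms (3)
4. 2448.98ms @ 6 + 349.854ms (6/7)
5. 2798.834ms @ 48/7 + 349.854ms (6/7)
6. 3148.688ms @ 54/7 + 349.854ms (6/7)
7. 3498.542ms @ 60/7 + 349.854ms (6/7)
8. 3848.397ms @ 66/7 + 349.854ms (6/7)
9. 4198.251ms @ 72/7 + 349.854ms (6/7)
10. 4548.105ms @ 78/7 + 699.708ms (12/7)
11. 5247.813ms @ 90/7 + 349.854ms (6/7)
12. 5597.668ms @ 96/7 + 349.854ms (6/7)
13. 5947.522ms @ 102/7 + 349.854ms (6/7)
14. 6297.376ms @ 108/7 + 349.854ms (6/7)
15. 6647.23ms @ 114/7 + 349.854ms (6/7)
16. 6997.085ms @ 120/7 + 349.854ms (6/7)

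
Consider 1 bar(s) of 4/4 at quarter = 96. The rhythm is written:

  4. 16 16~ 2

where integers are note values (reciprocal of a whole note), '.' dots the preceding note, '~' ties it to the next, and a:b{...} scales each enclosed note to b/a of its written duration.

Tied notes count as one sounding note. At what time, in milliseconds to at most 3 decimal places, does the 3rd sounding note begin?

note 3 onset = 7/4b = 1093.75ms

1. 0.0ms @ 0 + 937.5ms (3/2)
2. 937.5ms @ 3/2 + 156.25ms (1/4)
3. 1093.75ms @ 7/4 + 1406.25ms (9/4)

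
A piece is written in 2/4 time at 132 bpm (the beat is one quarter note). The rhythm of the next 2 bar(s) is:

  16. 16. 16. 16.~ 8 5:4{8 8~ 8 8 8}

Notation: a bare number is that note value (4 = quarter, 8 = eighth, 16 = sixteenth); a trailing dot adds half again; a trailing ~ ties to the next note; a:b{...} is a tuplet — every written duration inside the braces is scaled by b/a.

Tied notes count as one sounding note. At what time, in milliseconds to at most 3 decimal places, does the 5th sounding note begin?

note 5 onset = 2b = 909.091ms

1. 0.0ms @ 0 + 170.455ms (3/8)
2. 170.455ms @ 3/8 + 170.455ms (3/8)
3. 340.909ms @ 3/4 + 170.455ms (3/8)
4. 511.364ms @ 9/8 + 397.727ms (7/8)
5. 909.091ms @ 2 + 181.818ms (2/5)
6. 1090.909ms @ 12/5 + 363.636ms (4/5)
7. 1454.545ms @ 16/5 + 181.818ms (2/5)
8. 1636.364ms @ 18/5 + 181.818ms (2/5)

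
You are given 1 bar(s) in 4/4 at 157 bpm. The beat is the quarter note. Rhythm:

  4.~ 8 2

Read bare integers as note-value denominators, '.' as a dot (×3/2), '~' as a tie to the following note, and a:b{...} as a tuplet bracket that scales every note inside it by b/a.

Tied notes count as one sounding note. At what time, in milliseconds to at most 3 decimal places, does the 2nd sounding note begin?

note 2 onset = 2b = 764.331ms

1. 0.0ms @ 0 + 764.331ms (2)
2. 764.331ms @ 2 + 764.331ms (2)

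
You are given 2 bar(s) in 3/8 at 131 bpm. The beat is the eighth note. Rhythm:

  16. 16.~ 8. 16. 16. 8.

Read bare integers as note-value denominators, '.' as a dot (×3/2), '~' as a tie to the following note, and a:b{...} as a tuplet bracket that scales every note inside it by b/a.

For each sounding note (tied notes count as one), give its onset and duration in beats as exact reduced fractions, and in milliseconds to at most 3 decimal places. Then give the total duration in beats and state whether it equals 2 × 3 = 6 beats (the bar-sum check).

1) 0.0ms=0b +343.511ms=3/4b
2) 343.511ms=3/4b +1030.534ms=9/4b
3) 1374.046ms=3b +343.511ms=3/4b
4) 1717.557ms=15/4b +343.511ms=3/4b
5) 2061.069ms=9/2b +687.023ms=3/2b
Σ=6b of 6 (131bpm 3/8) — PASS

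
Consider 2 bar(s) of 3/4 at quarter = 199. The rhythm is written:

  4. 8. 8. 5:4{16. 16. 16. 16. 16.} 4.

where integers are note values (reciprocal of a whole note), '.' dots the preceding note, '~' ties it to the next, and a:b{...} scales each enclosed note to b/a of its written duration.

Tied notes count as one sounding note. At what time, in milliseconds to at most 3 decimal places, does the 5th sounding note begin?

1. 0.0ms @ 0 + 452.261ms (3/2)
2. 452.261ms @ 3/2 + 226.131ms (3/4)
3. 678.392ms @ 9/4 + 226.131ms (3/4)
4. 904.523ms @ 3 + 90.452ms (3/10)
5. 994.975ms @ 33/10 + 90.452ms (3/10)
6. 1085.427ms @ 18/5 + 90.452ms (3/10)
7. 1175.879ms @ 39/10 + 90.452ms (3/10)
8. 1266.332ms @ 21/5 + 90.452ms (3/10)
9. 1356.784ms @ 9/2 + 452.261ms (3/2)

note 5 onset = 33/10b = 994.975ms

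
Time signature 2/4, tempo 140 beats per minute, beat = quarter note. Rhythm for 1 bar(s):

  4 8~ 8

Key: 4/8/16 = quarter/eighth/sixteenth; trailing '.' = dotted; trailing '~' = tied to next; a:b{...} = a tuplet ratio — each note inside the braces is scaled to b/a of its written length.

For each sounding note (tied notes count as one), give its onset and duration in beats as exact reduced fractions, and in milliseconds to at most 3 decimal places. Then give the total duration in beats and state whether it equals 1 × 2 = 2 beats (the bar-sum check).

1) 0.0ms=0b +428.571ms=1b
2) 428.571ms=1b +428.571ms=1b
Σ=2b of 2 (140bpm 2/4) — PASS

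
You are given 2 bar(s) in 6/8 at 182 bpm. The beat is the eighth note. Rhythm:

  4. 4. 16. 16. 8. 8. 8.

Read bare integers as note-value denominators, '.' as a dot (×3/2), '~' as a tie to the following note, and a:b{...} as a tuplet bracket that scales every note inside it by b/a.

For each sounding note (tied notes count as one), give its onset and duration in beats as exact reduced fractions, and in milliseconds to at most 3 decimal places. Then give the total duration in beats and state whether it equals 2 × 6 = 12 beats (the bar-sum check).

1) 0.0ms=0b +989.011ms=3b
2) 989.011ms=3b +989.011ms=3b
3) 1978.022ms=6b +247.253ms=3/4b
4) 2225.275ms=27/4b +247.253ms=3/4b
5) 2472.527ms=15/2b +494.505ms=3/2b
6) 2967.033ms=9b +494.505ms=3/2b
7) 3461.538ms=21/2b +494.505ms=3/2b
Σ=12b of 12 (182bpm 6/8) — PASS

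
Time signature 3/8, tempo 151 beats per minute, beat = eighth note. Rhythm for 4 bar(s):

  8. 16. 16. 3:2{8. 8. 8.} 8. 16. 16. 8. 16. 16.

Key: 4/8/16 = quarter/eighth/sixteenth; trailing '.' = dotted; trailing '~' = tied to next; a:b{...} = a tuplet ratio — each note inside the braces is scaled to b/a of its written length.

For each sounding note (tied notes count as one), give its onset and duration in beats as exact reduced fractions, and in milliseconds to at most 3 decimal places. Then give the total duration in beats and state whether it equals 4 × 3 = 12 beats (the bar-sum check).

1) 0.0ms=0b +596.026ms=3/2b
2) 596.026ms=3/2b +298.013ms=3/4b
3) 894.04ms=9/4b +298.013ms=3/4b
4) 1192.053ms=3b +397.351ms=1b
5) 1589.404ms=4b +397.351ms=1b
6) 1986.755ms=5b +397.351ms=1b
7) 2384.106ms=6b +596.026ms=3/2b
8) 2980.132ms=15/2b +298.013ms=3/4b
9) 3278.146ms=33/4b +298.013ms=3/4b
10) 3576.159ms=9b +596.026ms=3/2b
11) 4172.185ms=21/2b +298.013ms=3/4b
12) 4470.199ms=45/4b +298.013ms=3/4b
Σ=12b of 12 (151bpm 3/8) — PASS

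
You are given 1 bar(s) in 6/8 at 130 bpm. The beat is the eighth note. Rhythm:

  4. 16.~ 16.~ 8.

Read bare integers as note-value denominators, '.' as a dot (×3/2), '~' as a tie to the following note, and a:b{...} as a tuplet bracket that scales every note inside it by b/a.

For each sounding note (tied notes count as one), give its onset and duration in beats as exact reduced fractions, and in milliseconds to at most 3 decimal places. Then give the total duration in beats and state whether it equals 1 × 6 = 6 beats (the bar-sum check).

1) 0.0ms=0b +1384.615ms=3b
2) 1384.615ms=3b +1384.615ms=3b
Σ=6b of 6 (130bpm 6/8) — PASS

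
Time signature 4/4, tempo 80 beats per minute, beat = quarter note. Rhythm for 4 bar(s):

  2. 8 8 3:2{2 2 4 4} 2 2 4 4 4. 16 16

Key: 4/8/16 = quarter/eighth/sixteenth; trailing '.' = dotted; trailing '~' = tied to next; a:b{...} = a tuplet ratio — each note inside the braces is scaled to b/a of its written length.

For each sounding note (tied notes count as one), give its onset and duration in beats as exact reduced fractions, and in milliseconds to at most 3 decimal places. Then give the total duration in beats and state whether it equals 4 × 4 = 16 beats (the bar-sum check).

1) 0.0ms=0b +2250.0ms=3b
2) 2250.0ms=3b +375.0ms=1/2b
3) 2625.0ms=7/2b +375.0ms=1/2b
4) 3000.0ms=4b +1000.0ms=4/3b
5) 4000.0ms=16/3b +1000.0ms=4/3b
6) 5000.0ms=20/3b +500.0ms=2/3b
7) 5500.0ms=22/3b +500.0ms=2/3b
8) 6000.0ms=8b +1500.0ms=2b
9) 7500.0ms=10b +1500.0ms=2b
10) 9000.0ms=12b +750.0ms=1b
11) 9750.0ms=13b +750.0ms=1b
12) 10500.0ms=14b +1125.0ms=3/2b
13) 11625.0ms=31/2b +187.5ms=1/4b
14) 11812.5ms=63/4b +187.5ms=1/4b
Σ=16b of 16 (80bpm 4/4) — PASS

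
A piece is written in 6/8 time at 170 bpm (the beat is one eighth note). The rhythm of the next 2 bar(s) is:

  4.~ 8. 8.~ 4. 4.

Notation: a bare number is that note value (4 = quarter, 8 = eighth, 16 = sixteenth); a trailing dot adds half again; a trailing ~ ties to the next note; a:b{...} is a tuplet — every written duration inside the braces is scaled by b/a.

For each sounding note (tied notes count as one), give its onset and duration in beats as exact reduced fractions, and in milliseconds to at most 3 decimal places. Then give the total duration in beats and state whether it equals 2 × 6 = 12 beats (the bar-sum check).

1) 0.0ms=0b +1588.235ms=9/2b
2) 1588.235ms=9/2b +1588.235ms=9/2b
3) 3176.471ms=9b +1058.824ms=3b
Σ=12b of 12 (170bpm 6/8) — PASS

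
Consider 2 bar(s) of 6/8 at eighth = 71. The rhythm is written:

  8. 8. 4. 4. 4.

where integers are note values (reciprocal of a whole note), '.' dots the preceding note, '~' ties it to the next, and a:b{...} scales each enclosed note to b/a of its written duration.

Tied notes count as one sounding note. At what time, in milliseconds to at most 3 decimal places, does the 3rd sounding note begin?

1. 0.0ms @ 0 + 1267.606ms (3/2)
2. 1267.606ms @ 3/2 + 1267.606ms (3/2)
3. 2535.211ms @ 3 + 2535.211ms (3)
4. 5070.423ms @ 6 + 2535.211ms (3)
5. 7605.634ms @ 9 + 2535.211ms (3)

note 3 onset = 3b = 2535.211ms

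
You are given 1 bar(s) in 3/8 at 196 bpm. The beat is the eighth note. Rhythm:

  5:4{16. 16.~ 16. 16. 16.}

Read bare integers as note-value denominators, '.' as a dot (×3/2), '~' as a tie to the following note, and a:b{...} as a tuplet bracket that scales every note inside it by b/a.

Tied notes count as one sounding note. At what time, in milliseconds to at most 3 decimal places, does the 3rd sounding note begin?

1. 0.0ms @ 0 + 183.673ms (3/5)
2. 183.673ms @ 3/5 + 367.347ms (6/5)
3. 551.02ms @ 9/5 + 183.673ms (3/5)
4. 734.694ms @ 12/5 + 183.673ms (3/5)

note 3 onset = 9/5b = 551.02ms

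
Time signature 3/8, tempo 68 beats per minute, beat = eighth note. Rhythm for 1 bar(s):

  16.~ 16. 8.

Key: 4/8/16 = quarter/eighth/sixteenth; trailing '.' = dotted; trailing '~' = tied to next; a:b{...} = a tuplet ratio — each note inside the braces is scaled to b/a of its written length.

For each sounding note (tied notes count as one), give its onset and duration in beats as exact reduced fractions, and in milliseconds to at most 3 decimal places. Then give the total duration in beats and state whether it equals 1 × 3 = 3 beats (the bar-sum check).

1) 0.0ms=0b +1323.529ms=3/2b
2) 1323.529ms=3/2b +1323.529ms=3/2b
Σ=3b of 3 (68bpm 3/8) — PASS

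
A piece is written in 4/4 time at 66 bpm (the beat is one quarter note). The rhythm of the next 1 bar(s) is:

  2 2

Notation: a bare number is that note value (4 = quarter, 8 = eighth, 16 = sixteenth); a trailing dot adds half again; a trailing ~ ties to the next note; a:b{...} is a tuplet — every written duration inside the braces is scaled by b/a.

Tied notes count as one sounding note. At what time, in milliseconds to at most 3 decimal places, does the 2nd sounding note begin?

note 2 onset = 2b = 1818.182ms

1. 0.0ms @ 0 + 1818.182ms (2)
2. 1818.182ms @ 2 + 1818.182ms (2)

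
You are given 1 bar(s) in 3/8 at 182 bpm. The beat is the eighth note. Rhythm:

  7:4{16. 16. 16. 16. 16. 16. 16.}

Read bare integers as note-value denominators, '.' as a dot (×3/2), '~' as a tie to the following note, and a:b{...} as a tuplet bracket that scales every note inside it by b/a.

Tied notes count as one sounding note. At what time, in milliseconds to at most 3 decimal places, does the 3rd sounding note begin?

1. 0.0ms @ 0 + 141.287ms (3/7)
2. 141.287ms @ 3/7 + 141.287ms (3/7)
3. 282.575ms @ 6/7 + 141.287ms (3/7)
4. 423.862ms @ 9/7 + 141.287ms (3/7)
5. 565.149ms @ 12/7 + 141.287ms (3/7)
6. 706.436ms @ 15/7 + 141.287ms (3/7)
7. 847.724ms @ 18/7 + 141.287ms (3/7)

note 3 onset = 6/7b = 282.575ms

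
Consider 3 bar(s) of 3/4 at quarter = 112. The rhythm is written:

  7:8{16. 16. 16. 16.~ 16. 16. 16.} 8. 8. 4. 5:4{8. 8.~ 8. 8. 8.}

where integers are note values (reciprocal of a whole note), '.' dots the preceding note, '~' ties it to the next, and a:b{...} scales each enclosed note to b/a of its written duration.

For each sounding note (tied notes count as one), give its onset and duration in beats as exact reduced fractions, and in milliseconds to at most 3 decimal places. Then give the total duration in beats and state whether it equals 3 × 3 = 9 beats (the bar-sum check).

1) 0.0ms=0b +229.592ms=3/7b
2) 229.592ms=3/7b +229.592ms=3/7b
3) 459.184ms=6/7b +229.592ms=3/7b
4) 688.776ms=9/7b +459.184ms=6/7b
5) 1147.959ms=15/7b +229.592ms=3/7b
6) 1377.551ms=18/7b +229.592ms=3/7b
7) 1607.143ms=3b +401.786ms=3/4b
8) 2008.929ms=15/4b +401.786ms=3/4b
9) 2410.714ms=9/2b +803.571ms=3/2b
10) 3214.286ms=6b +321.429ms=3/5b
11) 3535.714ms=33/5b +642.857ms=6/5b
12) 4178.571ms=39/5b +321.429ms=3/5b
13) 4500.0ms=42/5b +321.429ms=3/5b
Σ=9b of 9 (112bpm 3/4) — PASS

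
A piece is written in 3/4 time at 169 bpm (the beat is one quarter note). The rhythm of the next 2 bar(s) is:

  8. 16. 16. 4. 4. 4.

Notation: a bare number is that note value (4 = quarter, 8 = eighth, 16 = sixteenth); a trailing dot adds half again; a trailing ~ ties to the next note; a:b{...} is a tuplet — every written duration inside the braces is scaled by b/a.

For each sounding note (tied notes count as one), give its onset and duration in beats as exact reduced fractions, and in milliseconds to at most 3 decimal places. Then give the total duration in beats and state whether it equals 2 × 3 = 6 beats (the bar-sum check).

1) 0.0ms=0b +266.272ms=3/4b
2) 266.272ms=3/4b +133.136ms=3/8b
3) 399.408ms=9/8b +133.136ms=3/8b
4) 532.544ms=3/2b +532.544ms=3/2b
5) 1065.089ms=3b +532.544ms=3/2b
6) 1597.633ms=9/2b +532.544ms=3/2b
Σ=6b of 6 (169bpm 3/4) — PASS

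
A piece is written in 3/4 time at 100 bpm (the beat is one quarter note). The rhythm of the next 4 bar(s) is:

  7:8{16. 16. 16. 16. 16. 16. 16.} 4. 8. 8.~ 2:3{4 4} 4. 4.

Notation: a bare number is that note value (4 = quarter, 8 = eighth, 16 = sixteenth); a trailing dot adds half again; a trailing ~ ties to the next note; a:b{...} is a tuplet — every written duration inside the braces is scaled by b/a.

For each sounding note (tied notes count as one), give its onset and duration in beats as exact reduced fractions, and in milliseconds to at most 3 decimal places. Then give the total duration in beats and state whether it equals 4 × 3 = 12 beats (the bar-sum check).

1) 0.0ms=0b +257.143ms=3/7b
2) 257.143ms=3/7b +257.143ms=3/7b
3) 514.286ms=6/7b +257.143ms=3/7b
4) 771.429ms=9/7b +257.143ms=3/7b
5) 1028.571ms=12/7b +257.143ms=3/7b
6) 1285.714ms=15/7b +257.143ms=3/7b
7) 1542.857ms=18/7b +257.143ms=3/7b
8) 1800.0ms=3b +900.0ms=3/2b
9) 2700.0ms=9/2b +450.0ms=3/4b
10) 3150.0ms=21/4b +1350.0ms=9/4b
11) 4500.0ms=15/2b +900.0ms=3/2b
12) 5400.0ms=9b +900.0ms=3/2b
13) 6300.0ms=21/2b +900.0ms=3/2b
Σ=12b of 12 (100bpm 3/4) — PASS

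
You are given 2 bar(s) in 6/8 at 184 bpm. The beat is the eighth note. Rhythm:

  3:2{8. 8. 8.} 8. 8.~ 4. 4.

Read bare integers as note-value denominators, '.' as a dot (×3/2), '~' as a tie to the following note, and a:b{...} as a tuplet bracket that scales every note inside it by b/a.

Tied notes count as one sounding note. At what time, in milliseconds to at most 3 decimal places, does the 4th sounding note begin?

1. 0.0ms @ 0 + 326.087ms (1)
2. 326.087ms @ 1 + 326.087ms (1)
3. 652.174ms @ 2 + 326.087ms (1)
4. 978.261ms @ 3 + 489.13ms (3/2)
5. 1467.391ms @ 9/2 + 1467.391ms (9/2)
6. 2934.783ms @ 9 + 978.261ms (3)

note 4 onset = 3b = 978.261ms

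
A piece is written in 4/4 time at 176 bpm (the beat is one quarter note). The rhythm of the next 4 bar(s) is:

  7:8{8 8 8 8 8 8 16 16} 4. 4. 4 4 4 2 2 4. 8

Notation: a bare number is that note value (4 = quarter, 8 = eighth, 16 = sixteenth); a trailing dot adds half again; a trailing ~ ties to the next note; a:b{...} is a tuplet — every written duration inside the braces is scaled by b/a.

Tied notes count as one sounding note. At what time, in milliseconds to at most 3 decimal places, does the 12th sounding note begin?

1. 0.0ms @ 0 + 194.805ms (4/7)
2. 194.805ms @ 4/7 + 194.805ms (4/7)
3. 389.61ms @ 8/7 + 194.805ms (4/7)
4. 584.416ms @ 12/7 + 194.805ms (4/7)
5. 779.221ms @ 16/7 + 194.805ms (4/7)
6. 974.026ms @ 20/7 + 194.805ms (4/7)
7. 1168.831ms @ 24/7 + 97.403ms (2/7)
8. 1266.234ms @ 26/7 + 97.403ms (2/7)
9. 1363.636ms @ 4 + 511.364ms (3/2)
10. 1875.0ms @ 11/2 + 511.364ms (3/2)
11. 2386.364ms @ 7 + 340.909ms (1)
12. 2727.273ms @ 8 + 340.909ms (1)
13. 3068.182ms @ 9 + 340.909ms (1)
14. 3409.091ms @ 10 + 681.818ms (2)
15. 4090.909ms @ 12 + 681.818ms (2)
16. 4772.727ms @ 14 + 511.364ms (3/2)
17. 5284.091ms @ 31/2 + 170.455ms (1/2)

note 12 onset = 8b = 2727.273ms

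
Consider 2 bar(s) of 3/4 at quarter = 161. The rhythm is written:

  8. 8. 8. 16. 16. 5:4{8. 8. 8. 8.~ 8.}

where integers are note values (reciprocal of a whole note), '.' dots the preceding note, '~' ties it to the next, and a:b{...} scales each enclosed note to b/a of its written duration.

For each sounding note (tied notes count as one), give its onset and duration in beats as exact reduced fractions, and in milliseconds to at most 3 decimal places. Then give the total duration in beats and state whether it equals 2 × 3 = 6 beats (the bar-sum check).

1) 0.0ms=0b +279.503ms=3/4b
2) 279.503ms=3/4b +279.503ms=3/4b
3) 559.006ms=3/2b +279.503ms=3/4b
4) 838.509ms=9/4b +139.752ms=3/8b
5) 978.261ms=21/8b +139.752ms=3/8b
6) 1118.012ms=3b +223.602ms=3/5b
7) 1341.615ms=18/5b +223.602ms=3/5b
8) 1565.217ms=21/5b +223.602ms=3/5b
9) 1788.82ms=24/5b +447.205ms=6/5b
Σ=6b of 6 (161bpm 3/4) — PASS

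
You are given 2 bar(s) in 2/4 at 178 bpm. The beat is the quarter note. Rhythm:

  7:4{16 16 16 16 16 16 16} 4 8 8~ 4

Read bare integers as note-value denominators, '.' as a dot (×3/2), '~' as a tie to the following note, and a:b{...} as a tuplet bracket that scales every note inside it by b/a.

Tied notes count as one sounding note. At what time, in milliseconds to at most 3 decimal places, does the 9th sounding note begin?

note 9 onset = 2b = 674.157ms

1. 0.0ms @ 0 + 48.154ms (1/7)
2. 48.154ms @ 1/7 + 48.154ms (1/7)
3. 96.308ms @ 2/7 + 48.154ms (1/7)
4. 144.462ms @ 3/7 + 48.154ms (1/7)
5. 192.616ms @ 4/7 + 48.154ms (1/7)
6. 240.77ms @ 5/7 + 48.154ms (1/7)
7. 288.925ms @ 6/7 + 48.154ms (1/7)
8. 337.079ms @ 1 + 337.079ms (1)
9. 674.157ms @ 2 + 168.539ms (1/2)
10. 842.697ms @ 5/2 + 505.618ms (3/2)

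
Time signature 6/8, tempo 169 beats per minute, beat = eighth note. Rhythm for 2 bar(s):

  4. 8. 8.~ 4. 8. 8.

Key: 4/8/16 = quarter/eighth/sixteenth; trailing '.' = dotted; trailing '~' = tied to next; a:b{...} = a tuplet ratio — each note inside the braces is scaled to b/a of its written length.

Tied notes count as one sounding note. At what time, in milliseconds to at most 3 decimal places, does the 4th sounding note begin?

1. 0.0ms @ 0 + 1065.089ms (3)
2. 1065.089ms @ 3 + 532.544ms (3/2)
3. 1597.633ms @ 9/2 + 1597.633ms (9/2)
4. 3195.266ms @ 9 + 532.544ms (3/2)
5. 3727.811ms @ 21/2 + 532.544ms (3/2)

note 4 onset = 9b = 3195.266ms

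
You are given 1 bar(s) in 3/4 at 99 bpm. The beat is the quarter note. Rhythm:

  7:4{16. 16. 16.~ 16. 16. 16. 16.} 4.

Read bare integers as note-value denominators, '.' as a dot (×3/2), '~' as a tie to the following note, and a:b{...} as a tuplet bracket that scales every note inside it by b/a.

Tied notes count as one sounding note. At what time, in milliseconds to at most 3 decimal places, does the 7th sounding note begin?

note 7 onset = 3/2b = 909.091ms

1. 0.0ms @ 0 + 129.87ms (3/14)
2. 129.87ms @ 3/14 + 129.87ms (3/14)
3. 259.74ms @ 3/7 + 259.74ms (3/7)
4. 519.481ms @ 6/7 + 129.87ms (3/14)
5. 649.351ms @ 15/14 + 129.87ms (3/14)
6. 779.221ms @ 9/7 + 129.87ms (3/14)
7. 909.091ms @ 3/2 + 909.091ms (3/2)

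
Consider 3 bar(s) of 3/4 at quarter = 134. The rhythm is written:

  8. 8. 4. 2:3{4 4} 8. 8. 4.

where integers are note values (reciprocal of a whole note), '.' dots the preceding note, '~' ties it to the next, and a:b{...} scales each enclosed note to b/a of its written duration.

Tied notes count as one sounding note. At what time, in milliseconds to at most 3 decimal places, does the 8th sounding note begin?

note 8 onset = 15/2b = 3358.209ms

1. 0.0ms @ 0 + 335.821ms (3/4)
2. 335.821ms @ 3/4 + 335.821ms (3/4)
3. 671.642ms @ 3/2 + 671.642ms (3/2)
4. 1343.284ms @ 3 + 671.642ms (3/2)
5. 2014.925ms @ 9/2 + 671.642ms (3/2)
6. 2686.567ms @ 6 + 335.821ms (3/4)
7. 3022.388ms @ 27/4 + 335.821ms (3/4)
8. 3358.209ms @ 15/2 + 671.642ms (3/2)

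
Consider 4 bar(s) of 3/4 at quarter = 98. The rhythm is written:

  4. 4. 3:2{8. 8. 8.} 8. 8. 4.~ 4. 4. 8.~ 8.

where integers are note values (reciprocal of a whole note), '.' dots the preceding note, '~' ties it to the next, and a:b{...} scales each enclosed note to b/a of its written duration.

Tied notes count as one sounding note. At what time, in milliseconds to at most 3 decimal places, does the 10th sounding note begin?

note 10 onset = 21/2b = 6428.571ms

1. 0.0ms @ 0 + 918.367ms (3/2)
2. 918.367ms @ 3/2 + 918.367ms (3/2)
3. 1836.735ms @ 3 + 306.122ms (1/2)
4. 2142.857ms @ 7/2 + 306.122ms (1/2)
5. 2448.98ms @ 4 + 306.122ms (1/2)
6. 2755.102ms @ 9/2 + 459.184ms (3/4)
7. 3214.286ms @ 21/4 + 459.184ms (3/4)
8. 3673.469ms @ 6 + 1836.735ms (3)
9. 5510.204ms @ 9 + 918.367ms (3/2)
10. 6428.571ms @ 21/2 + 918.367ms (3/2)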